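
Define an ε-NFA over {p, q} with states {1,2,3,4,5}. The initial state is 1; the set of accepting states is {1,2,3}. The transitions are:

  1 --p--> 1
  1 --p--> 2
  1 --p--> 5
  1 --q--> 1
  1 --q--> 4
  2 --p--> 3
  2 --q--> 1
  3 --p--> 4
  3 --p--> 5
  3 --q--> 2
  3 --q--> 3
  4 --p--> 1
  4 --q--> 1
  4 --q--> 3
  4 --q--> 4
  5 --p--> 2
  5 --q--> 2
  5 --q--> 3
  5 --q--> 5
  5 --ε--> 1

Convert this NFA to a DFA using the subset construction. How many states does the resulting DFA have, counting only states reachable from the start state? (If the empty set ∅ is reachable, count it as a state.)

Start state of the DFA: {1} (ε-closure of the NFA start).
{1} --p--> {1,2,5}  [new]
{1} --q--> {1,4}  [new]
{1,2,5} --p--> {1,2,3,5}  [new]
{1,2,5} --q--> {1,2,3,4,5}  [new]
{1,4} --p--> {1,2,5}  [seen]
{1,4} --q--> {1,3,4}  [new]
{1,2,3,5} --p--> {1,2,3,4,5}  [seen]
{1,2,3,5} --q--> {1,2,3,4,5}  [seen]
{1,2,3,4,5} --p--> {1,2,3,4,5}  [seen]
{1,2,3,4,5} --q--> {1,2,3,4,5}  [seen]
{1,3,4} --p--> {1,2,4,5}  [new]
{1,3,4} --q--> {1,2,3,4}  [new]
{1,2,4,5} --p--> {1,2,3,5}  [seen]
{1,2,4,5} --q--> {1,2,3,4,5}  [seen]
{1,2,3,4} --p--> {1,2,3,4,5}  [seen]
{1,2,3,4} --q--> {1,2,3,4}  [seen]
Reachable DFA states: {1}, {1,2,5}, {1,4}, {1,2,3,5}, {1,2,3,4,5}, {1,3,4}, {1,2,4,5}, {1,2,3,4}.

8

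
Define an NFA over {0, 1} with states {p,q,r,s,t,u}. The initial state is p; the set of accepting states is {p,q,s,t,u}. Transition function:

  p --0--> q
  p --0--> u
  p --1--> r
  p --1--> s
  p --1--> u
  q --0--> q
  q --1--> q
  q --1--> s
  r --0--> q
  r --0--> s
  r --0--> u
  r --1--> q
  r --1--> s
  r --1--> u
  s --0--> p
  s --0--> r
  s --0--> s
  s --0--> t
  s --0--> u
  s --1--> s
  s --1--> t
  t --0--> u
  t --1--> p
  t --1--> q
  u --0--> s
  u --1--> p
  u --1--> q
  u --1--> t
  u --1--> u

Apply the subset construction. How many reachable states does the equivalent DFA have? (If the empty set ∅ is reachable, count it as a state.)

Start state of the DFA: {p}.
{p} --0--> {q,u}  [new]
{p} --1--> {r,s,u}  [new]
{q,u} --0--> {q,s}  [new]
{q,u} --1--> {p,q,s,t,u}  [new]
{r,s,u} --0--> {p,q,r,s,t,u}  [new]
{r,s,u} --1--> {p,q,s,t,u}  [seen]
{q,s} --0--> {p,q,r,s,t,u}  [seen]
{q,s} --1--> {q,s,t}  [new]
{p,q,s,t,u} --0--> {p,q,r,s,t,u}  [seen]
{p,q,s,t,u} --1--> {p,q,r,s,t,u}  [seen]
{p,q,r,s,t,u} --0--> {p,q,r,s,t,u}  [seen]
{p,q,r,s,t,u} --1--> {p,q,r,s,t,u}  [seen]
{q,s,t} --0--> {p,q,r,s,t,u}  [seen]
{q,s,t} --1--> {p,q,s,t}  [new]
{p,q,s,t} --0--> {p,q,r,s,t,u}  [seen]
{p,q,s,t} --1--> {p,q,r,s,t,u}  [seen]
Reachable DFA states: {p}, {q,u}, {r,s,u}, {q,s}, {p,q,s,t,u}, {p,q,r,s,t,u}, {q,s,t}, {p,q,s,t}.

8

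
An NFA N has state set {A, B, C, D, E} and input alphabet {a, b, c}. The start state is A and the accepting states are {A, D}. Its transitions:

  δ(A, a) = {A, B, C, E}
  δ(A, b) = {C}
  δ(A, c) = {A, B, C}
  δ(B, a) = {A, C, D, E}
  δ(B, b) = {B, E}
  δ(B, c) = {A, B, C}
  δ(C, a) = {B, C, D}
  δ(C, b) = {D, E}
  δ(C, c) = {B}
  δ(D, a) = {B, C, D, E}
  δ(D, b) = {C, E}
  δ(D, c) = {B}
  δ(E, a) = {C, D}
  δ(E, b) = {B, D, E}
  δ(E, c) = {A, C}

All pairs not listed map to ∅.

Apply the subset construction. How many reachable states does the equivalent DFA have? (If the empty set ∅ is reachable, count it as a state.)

12

Start state of the DFA: {A}.
{A} --a--> {A, B, C, E}  [new]
{A} --b--> {C}  [new]
{A} --c--> {A, B, C}  [new]
{A, B, C, E} --a--> {A, B, C, D, E}  [new]
{A, B, C, E} --b--> {B, C, D, E}  [new]
{A, B, C, E} --c--> {A, B, C}  [seen]
{C} --a--> {B, C, D}  [new]
{C} --b--> {D, E}  [new]
{C} --c--> {B}  [new]
{A, B, C} --a--> {A, B, C, D, E}  [seen]
{A, B, C} --b--> {B, C, D, E}  [seen]
{A, B, C} --c--> {A, B, C}  [seen]
{A, B, C, D, E} --a--> {A, B, C, D, E}  [seen]
{A, B, C, D, E} --b--> {B, C, D, E}  [seen]
{A, B, C, D, E} --c--> {A, B, C}  [seen]
{B, C, D, E} --a--> {A, B, C, D, E}  [seen]
{B, C, D, E} --b--> {B, C, D, E}  [seen]
{B, C, D, E} --c--> {A, B, C}  [seen]
{B, C, D} --a--> {A, B, C, D, E}  [seen]
{B, C, D} --b--> {B, C, D, E}  [seen]
{B, C, D} --c--> {A, B, C}  [seen]
{D, E} --a--> {B, C, D, E}  [seen]
{D, E} --b--> {B, C, D, E}  [seen]
{D, E} --c--> {A, B, C}  [seen]
{B} --a--> {A, C, D, E}  [new]
{B} --b--> {B, E}  [new]
{B} --c--> {A, B, C}  [seen]
{A, C, D, E} --a--> {A, B, C, D, E}  [seen]
{A, C, D, E} --b--> {B, C, D, E}  [seen]
{A, C, D, E} --c--> {A, B, C}  [seen]
{B, E} --a--> {A, C, D, E}  [seen]
{B, E} --b--> {B, D, E}  [new]
{B, E} --c--> {A, B, C}  [seen]
{B, D, E} --a--> {A, B, C, D, E}  [seen]
{B, D, E} --b--> {B, C, D, E}  [seen]
{B, D, E} --c--> {A, B, C}  [seen]
Reachable DFA states: {A}, {A, B, C, E}, {C}, {A, B, C}, {A, B, C, D, E}, {B, C, D, E}, {B, C, D}, {D, E}, {B}, {A, C, D, E}, {B, E}, {B, D, E}.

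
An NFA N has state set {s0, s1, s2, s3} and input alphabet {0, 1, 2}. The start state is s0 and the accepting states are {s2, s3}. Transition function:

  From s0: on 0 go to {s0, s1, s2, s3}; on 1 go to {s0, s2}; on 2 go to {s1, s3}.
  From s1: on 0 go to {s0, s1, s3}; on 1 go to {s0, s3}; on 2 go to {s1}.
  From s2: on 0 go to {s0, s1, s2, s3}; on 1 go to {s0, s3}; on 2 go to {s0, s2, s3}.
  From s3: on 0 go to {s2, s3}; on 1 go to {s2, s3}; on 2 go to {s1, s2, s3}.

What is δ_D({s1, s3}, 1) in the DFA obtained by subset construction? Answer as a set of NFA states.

{s0, s2, s3}

δ(s1,1) = {s0, s3}; δ(s3,1) = {s2, s3}.
Union: {s0, s2, s3}.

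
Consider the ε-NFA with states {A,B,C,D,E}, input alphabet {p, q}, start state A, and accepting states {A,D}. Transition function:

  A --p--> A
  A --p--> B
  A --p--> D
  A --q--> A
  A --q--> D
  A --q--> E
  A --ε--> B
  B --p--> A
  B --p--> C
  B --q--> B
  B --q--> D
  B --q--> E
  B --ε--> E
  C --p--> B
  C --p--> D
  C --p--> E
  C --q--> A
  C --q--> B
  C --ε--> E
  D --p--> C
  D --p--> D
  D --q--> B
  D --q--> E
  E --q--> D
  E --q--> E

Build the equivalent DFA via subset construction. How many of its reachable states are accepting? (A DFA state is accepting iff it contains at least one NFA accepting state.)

3

Start state of the DFA: {A,B,E} (ε-closure of the NFA start).
{A,B,E} --p--> {A,B,C,D,E}  [new]
{A,B,E} --q--> {A,B,D,E}  [new]
{A,B,C,D,E} --p--> {A,B,C,D,E}  [seen]
{A,B,C,D,E} --q--> {A,B,D,E}  [seen]
{A,B,D,E} --p--> {A,B,C,D,E}  [seen]
{A,B,D,E} --q--> {A,B,D,E}  [seen]
Reachable DFA states: {A,B,E}, {A,B,C,D,E}, {A,B,D,E}.
Accepting DFA states (contain an NFA accepting state): {A,B,E}, {A,B,C,D,E}, {A,B,D,E}.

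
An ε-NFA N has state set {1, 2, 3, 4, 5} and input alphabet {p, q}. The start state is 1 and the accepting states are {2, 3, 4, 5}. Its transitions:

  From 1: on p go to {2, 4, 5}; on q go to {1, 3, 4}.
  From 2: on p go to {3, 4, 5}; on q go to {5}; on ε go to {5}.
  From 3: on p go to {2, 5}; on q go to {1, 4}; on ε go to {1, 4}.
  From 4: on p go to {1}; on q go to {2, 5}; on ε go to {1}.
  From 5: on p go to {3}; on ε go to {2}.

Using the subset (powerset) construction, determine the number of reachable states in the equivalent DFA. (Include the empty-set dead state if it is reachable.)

Start state of the DFA: {1} (ε-closure of the NFA start).
{1} --p--> {1, 2, 4, 5}  [new]
{1} --q--> {1, 3, 4}  [new]
{1, 2, 4, 5} --p--> {1, 2, 3, 4, 5}  [new]
{1, 2, 4, 5} --q--> {1, 2, 3, 4, 5}  [seen]
{1, 3, 4} --p--> {1, 2, 4, 5}  [seen]
{1, 3, 4} --q--> {1, 2, 3, 4, 5}  [seen]
{1, 2, 3, 4, 5} --p--> {1, 2, 3, 4, 5}  [seen]
{1, 2, 3, 4, 5} --q--> {1, 2, 3, 4, 5}  [seen]
Reachable DFA states: {1}, {1, 2, 4, 5}, {1, 3, 4}, {1, 2, 3, 4, 5}.

4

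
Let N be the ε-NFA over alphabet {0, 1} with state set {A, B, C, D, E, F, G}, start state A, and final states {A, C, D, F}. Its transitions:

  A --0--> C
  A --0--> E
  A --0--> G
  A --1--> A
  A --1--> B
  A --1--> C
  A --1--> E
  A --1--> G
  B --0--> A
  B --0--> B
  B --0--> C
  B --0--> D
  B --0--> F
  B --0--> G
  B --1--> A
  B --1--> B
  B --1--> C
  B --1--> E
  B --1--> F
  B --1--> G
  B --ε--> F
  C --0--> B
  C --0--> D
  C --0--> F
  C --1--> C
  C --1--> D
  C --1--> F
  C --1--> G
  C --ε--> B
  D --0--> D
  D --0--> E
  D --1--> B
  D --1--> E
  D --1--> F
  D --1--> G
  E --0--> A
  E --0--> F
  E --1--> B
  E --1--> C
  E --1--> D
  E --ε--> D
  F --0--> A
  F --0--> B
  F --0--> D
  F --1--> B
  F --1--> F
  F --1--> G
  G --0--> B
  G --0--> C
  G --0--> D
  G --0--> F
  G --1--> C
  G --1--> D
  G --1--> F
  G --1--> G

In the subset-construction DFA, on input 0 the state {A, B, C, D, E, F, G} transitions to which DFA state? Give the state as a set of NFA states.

δ(A,0) = {C, E, G}; δ(B,0) = {A, B, C, D, F, G}; δ(C,0) = {B, D, F}; δ(D,0) = {D, E}; δ(E,0) = {A, F}; δ(F,0) = {A, B, D}; δ(G,0) = {B, C, D, F}.
Union: {A, B, C, D, E, F, G}.

{A, B, C, D, E, F, G}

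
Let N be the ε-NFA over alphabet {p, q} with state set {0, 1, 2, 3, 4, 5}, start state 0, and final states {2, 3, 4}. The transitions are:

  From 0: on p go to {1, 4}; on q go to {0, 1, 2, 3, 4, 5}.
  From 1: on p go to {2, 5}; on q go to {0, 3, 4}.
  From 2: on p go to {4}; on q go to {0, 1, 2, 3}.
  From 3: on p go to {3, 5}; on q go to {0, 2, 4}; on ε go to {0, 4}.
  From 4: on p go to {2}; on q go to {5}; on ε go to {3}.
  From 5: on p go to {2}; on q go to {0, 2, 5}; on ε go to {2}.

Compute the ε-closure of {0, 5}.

Begin with {0, 5}.
5 →ε {2}; add 2.
ε-closure = {0, 2, 5}.

{0, 2, 5}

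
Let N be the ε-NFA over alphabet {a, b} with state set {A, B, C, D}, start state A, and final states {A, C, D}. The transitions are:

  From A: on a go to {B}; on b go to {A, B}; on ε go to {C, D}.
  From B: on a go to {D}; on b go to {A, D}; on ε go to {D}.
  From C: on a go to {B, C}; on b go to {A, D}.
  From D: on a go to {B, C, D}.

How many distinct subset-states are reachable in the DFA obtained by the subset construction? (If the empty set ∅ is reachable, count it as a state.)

Start state of the DFA: {A, C, D} (ε-closure of the NFA start).
{A, C, D} --a--> {B, C, D}  [new]
{A, C, D} --b--> {A, B, C, D}  [new]
{B, C, D} --a--> {B, C, D}  [seen]
{B, C, D} --b--> {A, C, D}  [seen]
{A, B, C, D} --a--> {B, C, D}  [seen]
{A, B, C, D} --b--> {A, B, C, D}  [seen]
Reachable DFA states: {A, C, D}, {B, C, D}, {A, B, C, D}.

3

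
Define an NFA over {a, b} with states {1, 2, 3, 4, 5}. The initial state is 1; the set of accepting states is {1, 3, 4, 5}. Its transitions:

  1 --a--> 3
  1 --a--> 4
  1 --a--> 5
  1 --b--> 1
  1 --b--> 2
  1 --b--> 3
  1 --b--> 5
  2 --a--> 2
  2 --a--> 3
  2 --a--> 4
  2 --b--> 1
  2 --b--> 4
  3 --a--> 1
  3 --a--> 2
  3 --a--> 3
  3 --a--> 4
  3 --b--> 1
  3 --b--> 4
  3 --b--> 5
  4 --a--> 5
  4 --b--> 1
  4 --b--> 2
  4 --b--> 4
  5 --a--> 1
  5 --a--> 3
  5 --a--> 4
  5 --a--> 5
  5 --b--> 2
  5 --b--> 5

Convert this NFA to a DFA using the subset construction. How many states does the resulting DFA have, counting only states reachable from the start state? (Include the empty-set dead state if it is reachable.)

5

Start state of the DFA: {1}.
{1} --a--> {3, 4, 5}  [new]
{1} --b--> {1, 2, 3, 5}  [new]
{3, 4, 5} --a--> {1, 2, 3, 4, 5}  [new]
{3, 4, 5} --b--> {1, 2, 4, 5}  [new]
{1, 2, 3, 5} --a--> {1, 2, 3, 4, 5}  [seen]
{1, 2, 3, 5} --b--> {1, 2, 3, 4, 5}  [seen]
{1, 2, 3, 4, 5} --a--> {1, 2, 3, 4, 5}  [seen]
{1, 2, 3, 4, 5} --b--> {1, 2, 3, 4, 5}  [seen]
{1, 2, 4, 5} --a--> {1, 2, 3, 4, 5}  [seen]
{1, 2, 4, 5} --b--> {1, 2, 3, 4, 5}  [seen]
Reachable DFA states: {1}, {3, 4, 5}, {1, 2, 3, 5}, {1, 2, 3, 4, 5}, {1, 2, 4, 5}.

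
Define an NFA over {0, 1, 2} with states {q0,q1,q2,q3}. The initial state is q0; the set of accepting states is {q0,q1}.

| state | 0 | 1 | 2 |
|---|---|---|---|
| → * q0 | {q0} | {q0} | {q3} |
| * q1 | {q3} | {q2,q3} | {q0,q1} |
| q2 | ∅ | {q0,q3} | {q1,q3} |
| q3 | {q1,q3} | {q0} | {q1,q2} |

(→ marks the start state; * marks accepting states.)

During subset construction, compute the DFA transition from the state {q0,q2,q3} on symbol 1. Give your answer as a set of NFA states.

{q0,q3}

δ(q0,1) = {q0}; δ(q2,1) = {q0,q3}; δ(q3,1) = {q0}.
Union: {q0,q3}.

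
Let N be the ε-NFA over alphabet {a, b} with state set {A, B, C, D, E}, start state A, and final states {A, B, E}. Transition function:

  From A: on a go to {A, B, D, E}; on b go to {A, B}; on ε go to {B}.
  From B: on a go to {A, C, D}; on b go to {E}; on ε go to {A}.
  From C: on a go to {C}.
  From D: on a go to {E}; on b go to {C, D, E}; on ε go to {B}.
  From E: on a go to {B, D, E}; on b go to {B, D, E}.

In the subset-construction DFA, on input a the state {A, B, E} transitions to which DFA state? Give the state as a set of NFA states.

δ(A,a) = {A, B, D, E}; δ(B,a) = {A, C, D}; δ(E,a) = {B, D, E}.
Union: {A, B, C, D, E}.

{A, B, C, D, E}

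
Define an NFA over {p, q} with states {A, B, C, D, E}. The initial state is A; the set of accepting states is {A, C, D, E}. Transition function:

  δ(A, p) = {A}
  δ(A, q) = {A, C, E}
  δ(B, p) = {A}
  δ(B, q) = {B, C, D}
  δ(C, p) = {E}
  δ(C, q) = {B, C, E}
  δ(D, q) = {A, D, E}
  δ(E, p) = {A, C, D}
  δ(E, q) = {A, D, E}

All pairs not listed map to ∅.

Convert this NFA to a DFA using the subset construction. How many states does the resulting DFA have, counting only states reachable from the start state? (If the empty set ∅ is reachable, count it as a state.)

4

Start state of the DFA: {A}.
{A} --p--> {A}  [seen]
{A} --q--> {A, C, E}  [new]
{A, C, E} --p--> {A, C, D, E}  [new]
{A, C, E} --q--> {A, B, C, D, E}  [new]
{A, C, D, E} --p--> {A, C, D, E}  [seen]
{A, C, D, E} --q--> {A, B, C, D, E}  [seen]
{A, B, C, D, E} --p--> {A, C, D, E}  [seen]
{A, B, C, D, E} --q--> {A, B, C, D, E}  [seen]
Reachable DFA states: {A}, {A, C, E}, {A, C, D, E}, {A, B, C, D, E}.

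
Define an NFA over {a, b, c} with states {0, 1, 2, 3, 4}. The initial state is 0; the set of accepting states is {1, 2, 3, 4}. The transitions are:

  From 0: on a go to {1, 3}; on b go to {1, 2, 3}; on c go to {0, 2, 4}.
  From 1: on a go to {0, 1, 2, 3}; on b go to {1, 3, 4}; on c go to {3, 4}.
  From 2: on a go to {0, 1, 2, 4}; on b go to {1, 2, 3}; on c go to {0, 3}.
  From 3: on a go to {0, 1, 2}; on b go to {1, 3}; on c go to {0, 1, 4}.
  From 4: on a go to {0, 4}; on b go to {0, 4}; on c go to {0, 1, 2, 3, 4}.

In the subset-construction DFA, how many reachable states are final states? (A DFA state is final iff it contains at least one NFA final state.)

8

Start state of the DFA: {0}.
{0} --a--> {1, 3}  [new]
{0} --b--> {1, 2, 3}  [new]
{0} --c--> {0, 2, 4}  [new]
{1, 3} --a--> {0, 1, 2, 3}  [new]
{1, 3} --b--> {1, 3, 4}  [new]
{1, 3} --c--> {0, 1, 3, 4}  [new]
{1, 2, 3} --a--> {0, 1, 2, 3, 4}  [new]
{1, 2, 3} --b--> {1, 2, 3, 4}  [new]
{1, 2, 3} --c--> {0, 1, 3, 4}  [seen]
{0, 2, 4} --a--> {0, 1, 2, 3, 4}  [seen]
{0, 2, 4} --b--> {0, 1, 2, 3, 4}  [seen]
{0, 2, 4} --c--> {0, 1, 2, 3, 4}  [seen]
{0, 1, 2, 3} --a--> {0, 1, 2, 3, 4}  [seen]
{0, 1, 2, 3} --b--> {1, 2, 3, 4}  [seen]
{0, 1, 2, 3} --c--> {0, 1, 2, 3, 4}  [seen]
{1, 3, 4} --a--> {0, 1, 2, 3, 4}  [seen]
{1, 3, 4} --b--> {0, 1, 3, 4}  [seen]
{1, 3, 4} --c--> {0, 1, 2, 3, 4}  [seen]
{0, 1, 3, 4} --a--> {0, 1, 2, 3, 4}  [seen]
{0, 1, 3, 4} --b--> {0, 1, 2, 3, 4}  [seen]
{0, 1, 3, 4} --c--> {0, 1, 2, 3, 4}  [seen]
{0, 1, 2, 3, 4} --a--> {0, 1, 2, 3, 4}  [seen]
{0, 1, 2, 3, 4} --b--> {0, 1, 2, 3, 4}  [seen]
{0, 1, 2, 3, 4} --c--> {0, 1, 2, 3, 4}  [seen]
{1, 2, 3, 4} --a--> {0, 1, 2, 3, 4}  [seen]
{1, 2, 3, 4} --b--> {0, 1, 2, 3, 4}  [seen]
{1, 2, 3, 4} --c--> {0, 1, 2, 3, 4}  [seen]
Reachable DFA states: {0}, {1, 3}, {1, 2, 3}, {0, 2, 4}, {0, 1, 2, 3}, {1, 3, 4}, {0, 1, 3, 4}, {0, 1, 2, 3, 4}, {1, 2, 3, 4}.
Accepting DFA states (contain an NFA accepting state): {1, 3}, {1, 2, 3}, {0, 2, 4}, {0, 1, 2, 3}, {1, 3, 4}, {0, 1, 3, 4}, {0, 1, 2, 3, 4}, {1, 2, 3, 4}.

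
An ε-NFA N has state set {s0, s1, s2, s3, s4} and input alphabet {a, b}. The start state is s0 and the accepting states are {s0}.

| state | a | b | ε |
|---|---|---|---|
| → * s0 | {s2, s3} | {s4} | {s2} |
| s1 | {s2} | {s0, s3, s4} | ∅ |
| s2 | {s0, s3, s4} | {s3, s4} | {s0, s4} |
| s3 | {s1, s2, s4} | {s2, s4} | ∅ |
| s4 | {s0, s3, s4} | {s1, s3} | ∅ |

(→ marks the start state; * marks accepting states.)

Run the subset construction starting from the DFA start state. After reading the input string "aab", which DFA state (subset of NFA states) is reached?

{s0, s1, s2, s3, s4}

Start: {s0, s2, s4}.
δ(s0,a) = {s2, s3}; δ(s2,a) = {s0, s3, s4}; δ(s4,a) = {s0, s3, s4}.
Union: {s0, s2, s3, s4}.
After a: {s0, s2, s3, s4}.
δ(s0,a) = {s2, s3}; δ(s2,a) = {s0, s3, s4}; δ(s3,a) = {s1, s2, s4}; δ(s4,a) = {s0, s3, s4}.
Union: {s0, s1, s2, s3, s4}.
After a: {s0, s1, s2, s3, s4}.
δ(s0,b) = {s4}; δ(s1,b) = {s0, s3, s4}; δ(s2,b) = {s3, s4}; δ(s3,b) = {s2, s4}; δ(s4,b) = {s1, s3}.
Union: {s0, s1, s2, s3, s4}.
After b: {s0, s1, s2, s3, s4}.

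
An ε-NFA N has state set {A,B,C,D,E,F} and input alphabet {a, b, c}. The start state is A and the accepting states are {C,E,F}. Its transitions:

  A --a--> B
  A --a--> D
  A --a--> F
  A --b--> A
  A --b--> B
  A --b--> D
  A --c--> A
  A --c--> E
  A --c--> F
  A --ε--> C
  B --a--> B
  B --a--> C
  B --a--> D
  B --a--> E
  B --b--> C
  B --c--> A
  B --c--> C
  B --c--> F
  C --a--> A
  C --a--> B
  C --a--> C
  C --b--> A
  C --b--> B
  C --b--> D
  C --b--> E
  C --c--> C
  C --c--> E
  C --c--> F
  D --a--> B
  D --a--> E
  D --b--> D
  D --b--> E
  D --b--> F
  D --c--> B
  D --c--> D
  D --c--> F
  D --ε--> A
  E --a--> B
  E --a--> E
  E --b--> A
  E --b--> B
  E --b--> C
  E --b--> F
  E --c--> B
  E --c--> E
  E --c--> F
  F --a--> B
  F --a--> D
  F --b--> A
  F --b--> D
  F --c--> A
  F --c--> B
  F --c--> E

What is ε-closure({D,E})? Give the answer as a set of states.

{A,C,D,E}

Begin with {D,E}.
D →ε {A}; add A.
A →ε {C}; add C.
ε-closure = {A,C,D,E}.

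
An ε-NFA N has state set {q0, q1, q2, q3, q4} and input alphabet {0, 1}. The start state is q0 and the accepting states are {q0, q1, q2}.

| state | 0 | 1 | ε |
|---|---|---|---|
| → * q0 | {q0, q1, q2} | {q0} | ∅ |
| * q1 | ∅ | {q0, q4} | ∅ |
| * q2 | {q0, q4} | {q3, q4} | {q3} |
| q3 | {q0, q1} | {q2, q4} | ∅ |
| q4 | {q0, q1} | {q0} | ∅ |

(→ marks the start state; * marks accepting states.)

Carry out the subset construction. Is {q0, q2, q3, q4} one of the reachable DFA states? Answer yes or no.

yes

Start state of the DFA: {q0} (ε-closure of the NFA start).
{q0} --0--> {q0, q1, q2, q3}  [new]
{q0} --1--> {q0}  [seen]
{q0, q1, q2, q3} --0--> {q0, q1, q2, q3, q4}  [new]
{q0, q1, q2, q3} --1--> {q0, q2, q3, q4}  [new]
{q0, q1, q2, q3, q4} --0--> {q0, q1, q2, q3, q4}  [seen]
{q0, q1, q2, q3, q4} --1--> {q0, q2, q3, q4}  [seen]
{q0, q2, q3, q4} --0--> {q0, q1, q2, q3, q4}  [seen]
{q0, q2, q3, q4} --1--> {q0, q2, q3, q4}  [seen]
Reachable DFA states: {q0}, {q0, q1, q2, q3}, {q0, q1, q2, q3, q4}, {q0, q2, q3, q4}.
{q0, q2, q3, q4} is among them.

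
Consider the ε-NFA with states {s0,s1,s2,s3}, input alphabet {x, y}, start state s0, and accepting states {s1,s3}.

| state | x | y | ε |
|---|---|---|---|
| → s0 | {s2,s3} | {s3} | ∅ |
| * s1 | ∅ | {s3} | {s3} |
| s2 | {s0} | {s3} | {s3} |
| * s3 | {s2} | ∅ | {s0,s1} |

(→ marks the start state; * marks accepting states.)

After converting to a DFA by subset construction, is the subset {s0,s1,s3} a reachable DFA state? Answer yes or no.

yes

Start state of the DFA: {s0} (ε-closure of the NFA start).
{s0} --x--> {s0,s1,s2,s3}  [new]
{s0} --y--> {s0,s1,s3}  [new]
{s0,s1,s2,s3} --x--> {s0,s1,s2,s3}  [seen]
{s0,s1,s2,s3} --y--> {s0,s1,s3}  [seen]
{s0,s1,s3} --x--> {s0,s1,s2,s3}  [seen]
{s0,s1,s3} --y--> {s0,s1,s3}  [seen]
Reachable DFA states: {s0}, {s0,s1,s2,s3}, {s0,s1,s3}.
{s0,s1,s3} is among them.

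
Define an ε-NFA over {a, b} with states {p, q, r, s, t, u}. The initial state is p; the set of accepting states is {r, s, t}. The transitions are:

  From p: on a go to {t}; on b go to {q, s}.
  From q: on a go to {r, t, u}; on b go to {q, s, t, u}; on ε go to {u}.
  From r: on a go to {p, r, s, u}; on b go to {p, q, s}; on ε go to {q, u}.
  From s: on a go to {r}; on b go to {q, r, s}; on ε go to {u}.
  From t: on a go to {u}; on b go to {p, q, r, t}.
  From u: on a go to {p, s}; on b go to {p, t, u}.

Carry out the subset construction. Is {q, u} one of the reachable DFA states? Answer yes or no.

Start state of the DFA: {p} (ε-closure of the NFA start).
{p} --a--> {t}  [new]
{p} --b--> {q, s, u}  [new]
{t} --a--> {u}  [new]
{t} --b--> {p, q, r, t, u}  [new]
{q, s, u} --a--> {p, q, r, s, t, u}  [new]
{q, s, u} --b--> {p, q, r, s, t, u}  [seen]
{u} --a--> {p, s, u}  [new]
{u} --b--> {p, t, u}  [new]
{p, q, r, t, u} --a--> {p, q, r, s, t, u}  [seen]
{p, q, r, t, u} --b--> {p, q, r, s, t, u}  [seen]
{p, q, r, s, t, u} --a--> {p, q, r, s, t, u}  [seen]
{p, q, r, s, t, u} --b--> {p, q, r, s, t, u}  [seen]
{p, s, u} --a--> {p, q, r, s, t, u}  [seen]
{p, s, u} --b--> {p, q, r, s, t, u}  [seen]
{p, t, u} --a--> {p, s, t, u}  [new]
{p, t, u} --b--> {p, q, r, s, t, u}  [seen]
{p, s, t, u} --a--> {p, q, r, s, t, u}  [seen]
{p, s, t, u} --b--> {p, q, r, s, t, u}  [seen]
Reachable DFA states: {p}, {t}, {q, s, u}, {u}, {p, q, r, t, u}, {p, q, r, s, t, u}, {p, s, u}, {p, t, u}, {p, s, t, u}.
{q, u} is not among them.

no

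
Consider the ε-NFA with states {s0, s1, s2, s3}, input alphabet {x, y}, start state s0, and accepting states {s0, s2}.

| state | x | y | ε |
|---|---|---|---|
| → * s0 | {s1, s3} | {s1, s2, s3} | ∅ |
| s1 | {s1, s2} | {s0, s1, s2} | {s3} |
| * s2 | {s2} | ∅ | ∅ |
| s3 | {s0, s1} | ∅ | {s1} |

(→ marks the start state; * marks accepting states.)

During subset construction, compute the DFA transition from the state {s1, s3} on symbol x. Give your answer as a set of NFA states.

{s0, s1, s2, s3}

δ(s1,x) = {s1, s2}; δ(s3,x) = {s0, s1}.
Union: {s0, s1, s2}.
ε-closure gives {s0, s1, s2, s3}.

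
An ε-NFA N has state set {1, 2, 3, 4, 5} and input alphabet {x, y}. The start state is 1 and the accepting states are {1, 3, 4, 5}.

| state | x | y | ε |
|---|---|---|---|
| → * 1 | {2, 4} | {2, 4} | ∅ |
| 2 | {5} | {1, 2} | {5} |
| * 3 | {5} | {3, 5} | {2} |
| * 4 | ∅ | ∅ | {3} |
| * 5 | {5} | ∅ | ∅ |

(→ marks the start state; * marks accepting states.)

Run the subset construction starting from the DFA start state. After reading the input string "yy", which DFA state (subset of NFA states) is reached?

{1, 2, 3, 5}

Start: {1}.
δ(1,y) = {2, 4}.
Union: {2, 4}.
ε-closure gives {2, 3, 4, 5}.
After y: {2, 3, 4, 5}.
δ(2,y) = {1, 2}; δ(3,y) = {3, 5}; δ(4,y) = ∅; δ(5,y) = ∅.
Union: {1, 2, 3, 5}.
After y: {1, 2, 3, 5}.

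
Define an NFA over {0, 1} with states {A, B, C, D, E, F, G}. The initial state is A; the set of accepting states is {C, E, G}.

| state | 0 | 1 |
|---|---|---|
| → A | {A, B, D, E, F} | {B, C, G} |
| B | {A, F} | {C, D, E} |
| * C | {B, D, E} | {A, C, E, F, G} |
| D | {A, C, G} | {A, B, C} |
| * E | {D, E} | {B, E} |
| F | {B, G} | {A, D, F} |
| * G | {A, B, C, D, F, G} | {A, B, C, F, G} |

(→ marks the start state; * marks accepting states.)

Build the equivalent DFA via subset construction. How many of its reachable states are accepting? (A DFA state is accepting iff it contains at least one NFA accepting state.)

Start state of the DFA: {A}.
{A} --0--> {A, B, D, E, F}  [new]
{A} --1--> {B, C, G}  [new]
{A, B, D, E, F} --0--> {A, B, C, D, E, F, G}  [new]
{A, B, D, E, F} --1--> {A, B, C, D, E, F, G}  [seen]
{B, C, G} --0--> {A, B, C, D, E, F, G}  [seen]
{B, C, G} --1--> {A, B, C, D, E, F, G}  [seen]
{A, B, C, D, E, F, G} --0--> {A, B, C, D, E, F, G}  [seen]
{A, B, C, D, E, F, G} --1--> {A, B, C, D, E, F, G}  [seen]
Reachable DFA states: {A}, {A, B, D, E, F}, {B, C, G}, {A, B, C, D, E, F, G}.
Accepting DFA states (contain an NFA accepting state): {A, B, D, E, F}, {B, C, G}, {A, B, C, D, E, F, G}.

3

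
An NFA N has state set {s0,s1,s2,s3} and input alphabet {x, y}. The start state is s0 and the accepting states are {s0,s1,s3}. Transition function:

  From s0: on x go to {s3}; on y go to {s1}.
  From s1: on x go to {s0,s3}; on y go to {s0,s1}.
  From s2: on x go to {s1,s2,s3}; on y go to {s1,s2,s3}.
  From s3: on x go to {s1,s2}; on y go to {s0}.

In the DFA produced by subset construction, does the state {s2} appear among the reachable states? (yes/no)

no

Start state of the DFA: {s0}.
{s0} --x--> {s3}  [new]
{s0} --y--> {s1}  [new]
{s3} --x--> {s1,s2}  [new]
{s3} --y--> {s0}  [seen]
{s1} --x--> {s0,s3}  [new]
{s1} --y--> {s0,s1}  [new]
{s1,s2} --x--> {s0,s1,s2,s3}  [new]
{s1,s2} --y--> {s0,s1,s2,s3}  [seen]
{s0,s3} --x--> {s1,s2,s3}  [new]
{s0,s3} --y--> {s0,s1}  [seen]
{s0,s1} --x--> {s0,s3}  [seen]
{s0,s1} --y--> {s0,s1}  [seen]
{s0,s1,s2,s3} --x--> {s0,s1,s2,s3}  [seen]
{s0,s1,s2,s3} --y--> {s0,s1,s2,s3}  [seen]
{s1,s2,s3} --x--> {s0,s1,s2,s3}  [seen]
{s1,s2,s3} --y--> {s0,s1,s2,s3}  [seen]
Reachable DFA states: {s0}, {s3}, {s1}, {s1,s2}, {s0,s3}, {s0,s1}, {s0,s1,s2,s3}, {s1,s2,s3}.
{s2} is not among them.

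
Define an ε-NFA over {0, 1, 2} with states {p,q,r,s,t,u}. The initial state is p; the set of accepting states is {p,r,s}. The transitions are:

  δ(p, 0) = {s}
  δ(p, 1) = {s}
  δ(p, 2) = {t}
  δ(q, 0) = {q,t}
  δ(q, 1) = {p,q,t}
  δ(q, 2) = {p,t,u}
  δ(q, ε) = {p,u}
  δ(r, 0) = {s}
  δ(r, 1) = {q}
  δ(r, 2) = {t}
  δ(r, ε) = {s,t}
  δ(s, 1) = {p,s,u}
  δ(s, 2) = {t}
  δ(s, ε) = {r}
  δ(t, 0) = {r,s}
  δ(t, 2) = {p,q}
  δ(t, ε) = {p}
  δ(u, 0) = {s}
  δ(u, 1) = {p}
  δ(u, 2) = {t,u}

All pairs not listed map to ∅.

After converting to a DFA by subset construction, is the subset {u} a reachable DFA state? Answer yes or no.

no

Start state of the DFA: {p} (ε-closure of the NFA start).
{p} --0--> {p,r,s,t}  [new]
{p} --1--> {p,r,s,t}  [seen]
{p} --2--> {p,t}  [new]
{p,r,s,t} --0--> {p,r,s,t}  [seen]
{p,r,s,t} --1--> {p,q,r,s,t,u}  [new]
{p,r,s,t} --2--> {p,q,t,u}  [new]
{p,t} --0--> {p,r,s,t}  [seen]
{p,t} --1--> {p,r,s,t}  [seen]
{p,t} --2--> {p,q,t,u}  [seen]
{p,q,r,s,t,u} --0--> {p,q,r,s,t,u}  [seen]
{p,q,r,s,t,u} --1--> {p,q,r,s,t,u}  [seen]
{p,q,r,s,t,u} --2--> {p,q,t,u}  [seen]
{p,q,t,u} --0--> {p,q,r,s,t,u}  [seen]
{p,q,t,u} --1--> {p,q,r,s,t,u}  [seen]
{p,q,t,u} --2--> {p,q,t,u}  [seen]
Reachable DFA states: {p}, {p,r,s,t}, {p,t}, {p,q,r,s,t,u}, {p,q,t,u}.
{u} is not among them.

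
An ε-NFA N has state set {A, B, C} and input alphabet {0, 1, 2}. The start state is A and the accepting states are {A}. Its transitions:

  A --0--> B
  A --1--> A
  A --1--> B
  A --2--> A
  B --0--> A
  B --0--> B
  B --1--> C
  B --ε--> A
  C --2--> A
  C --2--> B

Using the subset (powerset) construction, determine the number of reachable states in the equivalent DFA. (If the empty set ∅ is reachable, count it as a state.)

Start state of the DFA: {A} (ε-closure of the NFA start).
{A} --0--> {A, B}  [new]
{A} --1--> {A, B}  [seen]
{A} --2--> {A}  [seen]
{A, B} --0--> {A, B}  [seen]
{A, B} --1--> {A, B, C}  [new]
{A, B} --2--> {A}  [seen]
{A, B, C} --0--> {A, B}  [seen]
{A, B, C} --1--> {A, B, C}  [seen]
{A, B, C} --2--> {A, B}  [seen]
Reachable DFA states: {A}, {A, B}, {A, B, C}.

3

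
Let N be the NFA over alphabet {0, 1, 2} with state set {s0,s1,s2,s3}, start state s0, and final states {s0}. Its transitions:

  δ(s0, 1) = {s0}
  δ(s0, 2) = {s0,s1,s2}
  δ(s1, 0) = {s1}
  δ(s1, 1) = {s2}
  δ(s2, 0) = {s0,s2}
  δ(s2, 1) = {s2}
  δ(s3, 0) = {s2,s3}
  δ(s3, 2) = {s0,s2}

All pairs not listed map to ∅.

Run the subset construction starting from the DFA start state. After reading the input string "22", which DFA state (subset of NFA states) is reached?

{s0,s1,s2}

Start: {s0}.
δ(s0,2) = {s0,s1,s2}.
Union: {s0,s1,s2}.
After 2: {s0,s1,s2}.
δ(s0,2) = {s0,s1,s2}; δ(s1,2) = ∅; δ(s2,2) = ∅.
Union: {s0,s1,s2}.
After 2: {s0,s1,s2}.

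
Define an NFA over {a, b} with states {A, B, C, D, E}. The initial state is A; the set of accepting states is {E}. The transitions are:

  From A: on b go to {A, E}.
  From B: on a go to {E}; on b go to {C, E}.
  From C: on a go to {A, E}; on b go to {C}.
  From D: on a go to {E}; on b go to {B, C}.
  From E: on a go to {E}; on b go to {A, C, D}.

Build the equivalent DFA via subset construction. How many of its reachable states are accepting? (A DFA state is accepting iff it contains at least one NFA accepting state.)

Start state of the DFA: {A}.
{A} --a--> ∅  [new]
{A} --b--> {A, E}  [new]
∅ --a--> ∅  [seen]
∅ --b--> ∅  [seen]
{A, E} --a--> {E}  [new]
{A, E} --b--> {A, C, D, E}  [new]
{E} --a--> {E}  [seen]
{E} --b--> {A, C, D}  [new]
{A, C, D, E} --a--> {A, E}  [seen]
{A, C, D, E} --b--> {A, B, C, D, E}  [new]
{A, C, D} --a--> {A, E}  [seen]
{A, C, D} --b--> {A, B, C, E}  [new]
{A, B, C, D, E} --a--> {A, E}  [seen]
{A, B, C, D, E} --b--> {A, B, C, D, E}  [seen]
{A, B, C, E} --a--> {A, E}  [seen]
{A, B, C, E} --b--> {A, C, D, E}  [seen]
Reachable DFA states: {A}, ∅, {A, E}, {E}, {A, C, D, E}, {A, C, D}, {A, B, C, D, E}, {A, B, C, E}.
Accepting DFA states (contain an NFA accepting state): {A, E}, {E}, {A, C, D, E}, {A, B, C, D, E}, {A, B, C, E}.

5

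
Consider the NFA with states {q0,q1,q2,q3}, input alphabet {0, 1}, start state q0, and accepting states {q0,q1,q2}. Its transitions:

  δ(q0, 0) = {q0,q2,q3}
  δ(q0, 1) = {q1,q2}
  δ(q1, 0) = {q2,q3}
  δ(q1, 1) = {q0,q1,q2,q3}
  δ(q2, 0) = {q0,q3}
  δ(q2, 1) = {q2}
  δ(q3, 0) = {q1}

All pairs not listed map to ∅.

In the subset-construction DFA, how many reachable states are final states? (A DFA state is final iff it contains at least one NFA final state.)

Start state of the DFA: {q0}.
{q0} --0--> {q0,q2,q3}  [new]
{q0} --1--> {q1,q2}  [new]
{q0,q2,q3} --0--> {q0,q1,q2,q3}  [new]
{q0,q2,q3} --1--> {q1,q2}  [seen]
{q1,q2} --0--> {q0,q2,q3}  [seen]
{q1,q2} --1--> {q0,q1,q2,q3}  [seen]
{q0,q1,q2,q3} --0--> {q0,q1,q2,q3}  [seen]
{q0,q1,q2,q3} --1--> {q0,q1,q2,q3}  [seen]
Reachable DFA states: {q0}, {q0,q2,q3}, {q1,q2}, {q0,q1,q2,q3}.
Accepting DFA states (contain an NFA accepting state): {q0}, {q0,q2,q3}, {q1,q2}, {q0,q1,q2,q3}.

4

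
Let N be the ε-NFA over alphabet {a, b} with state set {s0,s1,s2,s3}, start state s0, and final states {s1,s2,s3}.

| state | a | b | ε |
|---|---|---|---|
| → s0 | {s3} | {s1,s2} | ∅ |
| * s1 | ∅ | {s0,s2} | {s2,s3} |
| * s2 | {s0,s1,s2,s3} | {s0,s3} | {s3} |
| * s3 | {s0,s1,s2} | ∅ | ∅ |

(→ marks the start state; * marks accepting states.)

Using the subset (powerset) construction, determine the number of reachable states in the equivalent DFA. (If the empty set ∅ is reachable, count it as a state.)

6

Start state of the DFA: {s0} (ε-closure of the NFA start).
{s0} --a--> {s3}  [new]
{s0} --b--> {s1,s2,s3}  [new]
{s3} --a--> {s0,s1,s2,s3}  [new]
{s3} --b--> ∅  [new]
{s1,s2,s3} --a--> {s0,s1,s2,s3}  [seen]
{s1,s2,s3} --b--> {s0,s2,s3}  [new]
{s0,s1,s2,s3} --a--> {s0,s1,s2,s3}  [seen]
{s0,s1,s2,s3} --b--> {s0,s1,s2,s3}  [seen]
∅ --a--> ∅  [seen]
∅ --b--> ∅  [seen]
{s0,s2,s3} --a--> {s0,s1,s2,s3}  [seen]
{s0,s2,s3} --b--> {s0,s1,s2,s3}  [seen]
Reachable DFA states: {s0}, {s3}, {s1,s2,s3}, {s0,s1,s2,s3}, ∅, {s0,s2,s3}.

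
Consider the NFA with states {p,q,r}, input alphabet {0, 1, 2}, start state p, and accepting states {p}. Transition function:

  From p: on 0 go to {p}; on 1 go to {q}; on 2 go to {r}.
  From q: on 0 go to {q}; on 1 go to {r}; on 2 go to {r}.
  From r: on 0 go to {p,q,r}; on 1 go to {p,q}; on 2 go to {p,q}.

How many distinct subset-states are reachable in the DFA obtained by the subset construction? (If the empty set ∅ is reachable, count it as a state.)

6

Start state of the DFA: {p}.
{p} --0--> {p}  [seen]
{p} --1--> {q}  [new]
{p} --2--> {r}  [new]
{q} --0--> {q}  [seen]
{q} --1--> {r}  [seen]
{q} --2--> {r}  [seen]
{r} --0--> {p,q,r}  [new]
{r} --1--> {p,q}  [new]
{r} --2--> {p,q}  [seen]
{p,q,r} --0--> {p,q,r}  [seen]
{p,q,r} --1--> {p,q,r}  [seen]
{p,q,r} --2--> {p,q,r}  [seen]
{p,q} --0--> {p,q}  [seen]
{p,q} --1--> {q,r}  [new]
{p,q} --2--> {r}  [seen]
{q,r} --0--> {p,q,r}  [seen]
{q,r} --1--> {p,q,r}  [seen]
{q,r} --2--> {p,q,r}  [seen]
Reachable DFA states: {p}, {q}, {r}, {p,q,r}, {p,q}, {q,r}.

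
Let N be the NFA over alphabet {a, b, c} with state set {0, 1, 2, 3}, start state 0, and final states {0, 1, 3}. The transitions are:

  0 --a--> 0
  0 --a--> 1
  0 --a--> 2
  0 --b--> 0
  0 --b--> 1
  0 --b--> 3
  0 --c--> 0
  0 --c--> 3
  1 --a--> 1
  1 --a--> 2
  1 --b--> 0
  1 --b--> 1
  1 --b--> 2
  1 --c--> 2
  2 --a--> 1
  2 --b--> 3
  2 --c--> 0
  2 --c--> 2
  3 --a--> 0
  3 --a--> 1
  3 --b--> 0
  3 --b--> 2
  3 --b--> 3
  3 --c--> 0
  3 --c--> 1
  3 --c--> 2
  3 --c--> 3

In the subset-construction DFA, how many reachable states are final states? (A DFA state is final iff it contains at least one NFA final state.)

6

Start state of the DFA: {0}.
{0} --a--> {0, 1, 2}  [new]
{0} --b--> {0, 1, 3}  [new]
{0} --c--> {0, 3}  [new]
{0, 1, 2} --a--> {0, 1, 2}  [seen]
{0, 1, 2} --b--> {0, 1, 2, 3}  [new]
{0, 1, 2} --c--> {0, 2, 3}  [new]
{0, 1, 3} --a--> {0, 1, 2}  [seen]
{0, 1, 3} --b--> {0, 1, 2, 3}  [seen]
{0, 1, 3} --c--> {0, 1, 2, 3}  [seen]
{0, 3} --a--> {0, 1, 2}  [seen]
{0, 3} --b--> {0, 1, 2, 3}  [seen]
{0, 3} --c--> {0, 1, 2, 3}  [seen]
{0, 1, 2, 3} --a--> {0, 1, 2}  [seen]
{0, 1, 2, 3} --b--> {0, 1, 2, 3}  [seen]
{0, 1, 2, 3} --c--> {0, 1, 2, 3}  [seen]
{0, 2, 3} --a--> {0, 1, 2}  [seen]
{0, 2, 3} --b--> {0, 1, 2, 3}  [seen]
{0, 2, 3} --c--> {0, 1, 2, 3}  [seen]
Reachable DFA states: {0}, {0, 1, 2}, {0, 1, 3}, {0, 3}, {0, 1, 2, 3}, {0, 2, 3}.
Accepting DFA states (contain an NFA accepting state): {0}, {0, 1, 2}, {0, 1, 3}, {0, 3}, {0, 1, 2, 3}, {0, 2, 3}.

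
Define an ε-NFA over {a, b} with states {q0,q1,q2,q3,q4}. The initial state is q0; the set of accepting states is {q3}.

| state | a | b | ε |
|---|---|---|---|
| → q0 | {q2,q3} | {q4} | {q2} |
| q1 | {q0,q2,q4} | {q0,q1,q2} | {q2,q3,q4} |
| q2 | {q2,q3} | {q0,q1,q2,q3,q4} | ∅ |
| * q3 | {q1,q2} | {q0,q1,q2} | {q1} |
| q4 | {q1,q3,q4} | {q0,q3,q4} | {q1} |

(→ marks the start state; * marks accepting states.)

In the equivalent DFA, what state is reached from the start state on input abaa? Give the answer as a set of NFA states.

Start: {q0,q2}.
δ(q0,a) = {q2,q3}; δ(q2,a) = {q2,q3}.
Union: {q2,q3}.
ε-closure gives {q1,q2,q3,q4}.
After a: {q1,q2,q3,q4}.
δ(q1,b) = {q0,q1,q2}; δ(q2,b) = {q0,q1,q2,q3,q4}; δ(q3,b) = {q0,q1,q2}; δ(q4,b) = {q0,q3,q4}.
Union: {q0,q1,q2,q3,q4}.
After b: {q0,q1,q2,q3,q4}.
δ(q0,a) = {q2,q3}; δ(q1,a) = {q0,q2,q4}; δ(q2,a) = {q2,q3}; δ(q3,a) = {q1,q2}; δ(q4,a) = {q1,q3,q4}.
Union: {q0,q1,q2,q3,q4}.
After a: {q0,q1,q2,q3,q4}.
δ(q0,a) = {q2,q3}; δ(q1,a) = {q0,q2,q4}; δ(q2,a) = {q2,q3}; δ(q3,a) = {q1,q2}; δ(q4,a) = {q1,q3,q4}.
Union: {q0,q1,q2,q3,q4}.
After a: {q0,q1,q2,q3,q4}.

{q0,q1,q2,q3,q4}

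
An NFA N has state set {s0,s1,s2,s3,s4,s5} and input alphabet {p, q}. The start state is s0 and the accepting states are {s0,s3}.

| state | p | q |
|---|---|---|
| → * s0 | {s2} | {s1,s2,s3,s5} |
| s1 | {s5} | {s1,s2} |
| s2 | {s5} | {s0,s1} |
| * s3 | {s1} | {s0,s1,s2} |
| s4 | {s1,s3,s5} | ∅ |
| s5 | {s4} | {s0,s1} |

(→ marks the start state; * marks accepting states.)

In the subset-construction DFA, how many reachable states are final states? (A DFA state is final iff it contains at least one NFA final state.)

Start state of the DFA: {s0}.
{s0} --p--> {s2}  [new]
{s0} --q--> {s1,s2,s3,s5}  [new]
{s2} --p--> {s5}  [new]
{s2} --q--> {s0,s1}  [new]
{s1,s2,s3,s5} --p--> {s1,s4,s5}  [new]
{s1,s2,s3,s5} --q--> {s0,s1,s2}  [new]
{s5} --p--> {s4}  [new]
{s5} --q--> {s0,s1}  [seen]
{s0,s1} --p--> {s2,s5}  [new]
{s0,s1} --q--> {s1,s2,s3,s5}  [seen]
{s1,s4,s5} --p--> {s1,s3,s4,s5}  [new]
{s1,s4,s5} --q--> {s0,s1,s2}  [seen]
{s0,s1,s2} --p--> {s2,s5}  [seen]
{s0,s1,s2} --q--> {s0,s1,s2,s3,s5}  [new]
{s4} --p--> {s1,s3,s5}  [new]
{s4} --q--> ∅  [new]
{s2,s5} --p--> {s4,s5}  [new]
{s2,s5} --q--> {s0,s1}  [seen]
{s1,s3,s4,s5} --p--> {s1,s3,s4,s5}  [seen]
{s1,s3,s4,s5} --q--> {s0,s1,s2}  [seen]
{s0,s1,s2,s3,s5} --p--> {s1,s2,s4,s5}  [new]
{s0,s1,s2,s3,s5} --q--> {s0,s1,s2,s3,s5}  [seen]
{s1,s3,s5} --p--> {s1,s4,s5}  [seen]
{s1,s3,s5} --q--> {s0,s1,s2}  [seen]
∅ --p--> ∅  [seen]
∅ --q--> ∅  [seen]
{s4,s5} --p--> {s1,s3,s4,s5}  [seen]
{s4,s5} --q--> {s0,s1}  [seen]
{s1,s2,s4,s5} --p--> {s1,s3,s4,s5}  [seen]
{s1,s2,s4,s5} --q--> {s0,s1,s2}  [seen]
Reachable DFA states: {s0}, {s2}, {s1,s2,s3,s5}, {s5}, {s0,s1}, {s1,s4,s5}, {s0,s1,s2}, {s4}, {s2,s5}, {s1,s3,s4,s5}, {s0,s1,s2,s3,s5}, {s1,s3,s5}, ∅, {s4,s5}, {s1,s2,s4,s5}.
Accepting DFA states (contain an NFA accepting state): {s0}, {s1,s2,s3,s5}, {s0,s1}, {s0,s1,s2}, {s1,s3,s4,s5}, {s0,s1,s2,s3,s5}, {s1,s3,s5}.

7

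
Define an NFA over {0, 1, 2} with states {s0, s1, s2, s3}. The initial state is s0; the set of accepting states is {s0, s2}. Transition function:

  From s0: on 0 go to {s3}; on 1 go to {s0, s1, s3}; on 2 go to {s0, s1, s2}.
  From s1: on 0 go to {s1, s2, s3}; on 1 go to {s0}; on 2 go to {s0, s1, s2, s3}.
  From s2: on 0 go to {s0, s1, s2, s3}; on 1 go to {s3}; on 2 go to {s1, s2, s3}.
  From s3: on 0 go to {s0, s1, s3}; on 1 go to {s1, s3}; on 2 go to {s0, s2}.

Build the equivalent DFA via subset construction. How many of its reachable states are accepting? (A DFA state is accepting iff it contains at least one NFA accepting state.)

5

Start state of the DFA: {s0}.
{s0} --0--> {s3}  [new]
{s0} --1--> {s0, s1, s3}  [new]
{s0} --2--> {s0, s1, s2}  [new]
{s3} --0--> {s0, s1, s3}  [seen]
{s3} --1--> {s1, s3}  [new]
{s3} --2--> {s0, s2}  [new]
{s0, s1, s3} --0--> {s0, s1, s2, s3}  [new]
{s0, s1, s3} --1--> {s0, s1, s3}  [seen]
{s0, s1, s3} --2--> {s0, s1, s2, s3}  [seen]
{s0, s1, s2} --0--> {s0, s1, s2, s3}  [seen]
{s0, s1, s2} --1--> {s0, s1, s3}  [seen]
{s0, s1, s2} --2--> {s0, s1, s2, s3}  [seen]
{s1, s3} --0--> {s0, s1, s2, s3}  [seen]
{s1, s3} --1--> {s0, s1, s3}  [seen]
{s1, s3} --2--> {s0, s1, s2, s3}  [seen]
{s0, s2} --0--> {s0, s1, s2, s3}  [seen]
{s0, s2} --1--> {s0, s1, s3}  [seen]
{s0, s2} --2--> {s0, s1, s2, s3}  [seen]
{s0, s1, s2, s3} --0--> {s0, s1, s2, s3}  [seen]
{s0, s1, s2, s3} --1--> {s0, s1, s3}  [seen]
{s0, s1, s2, s3} --2--> {s0, s1, s2, s3}  [seen]
Reachable DFA states: {s0}, {s3}, {s0, s1, s3}, {s0, s1, s2}, {s1, s3}, {s0, s2}, {s0, s1, s2, s3}.
Accepting DFA states (contain an NFA accepting state): {s0}, {s0, s1, s3}, {s0, s1, s2}, {s0, s2}, {s0, s1, s2, s3}.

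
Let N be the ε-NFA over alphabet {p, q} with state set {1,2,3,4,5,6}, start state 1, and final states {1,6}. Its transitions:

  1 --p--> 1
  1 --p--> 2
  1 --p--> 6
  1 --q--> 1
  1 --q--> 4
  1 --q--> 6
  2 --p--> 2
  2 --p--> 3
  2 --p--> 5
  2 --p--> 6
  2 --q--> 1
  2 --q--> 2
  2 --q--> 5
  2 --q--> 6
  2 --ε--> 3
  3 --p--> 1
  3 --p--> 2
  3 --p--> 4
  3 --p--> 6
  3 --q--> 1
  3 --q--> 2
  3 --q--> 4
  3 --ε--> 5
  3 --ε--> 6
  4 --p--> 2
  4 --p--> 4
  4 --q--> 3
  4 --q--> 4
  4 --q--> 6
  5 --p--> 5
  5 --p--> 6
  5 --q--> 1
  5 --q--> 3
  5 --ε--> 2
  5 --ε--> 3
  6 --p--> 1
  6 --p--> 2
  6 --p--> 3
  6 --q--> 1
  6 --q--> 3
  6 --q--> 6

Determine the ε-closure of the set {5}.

{2,3,5,6}

Begin with {5}.
5 →ε {2,3}; add 2, 3.
3 →ε {5,6}; add 6.
ε-closure = {2,3,5,6}.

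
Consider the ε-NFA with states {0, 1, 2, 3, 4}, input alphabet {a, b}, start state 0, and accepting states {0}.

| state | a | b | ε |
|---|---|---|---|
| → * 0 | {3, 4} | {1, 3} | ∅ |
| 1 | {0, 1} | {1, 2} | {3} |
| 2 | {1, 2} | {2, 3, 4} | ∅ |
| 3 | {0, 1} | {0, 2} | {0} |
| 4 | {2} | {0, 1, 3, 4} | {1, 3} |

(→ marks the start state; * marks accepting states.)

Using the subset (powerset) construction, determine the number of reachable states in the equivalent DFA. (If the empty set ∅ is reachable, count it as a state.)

Start state of the DFA: {0} (ε-closure of the NFA start).
{0} --a--> {0, 1, 3, 4}  [new]
{0} --b--> {0, 1, 3}  [new]
{0, 1, 3, 4} --a--> {0, 1, 2, 3, 4}  [new]
{0, 1, 3, 4} --b--> {0, 1, 2, 3, 4}  [seen]
{0, 1, 3} --a--> {0, 1, 3, 4}  [seen]
{0, 1, 3} --b--> {0, 1, 2, 3}  [new]
{0, 1, 2, 3, 4} --a--> {0, 1, 2, 3, 4}  [seen]
{0, 1, 2, 3, 4} --b--> {0, 1, 2, 3, 4}  [seen]
{0, 1, 2, 3} --a--> {0, 1, 2, 3, 4}  [seen]
{0, 1, 2, 3} --b--> {0, 1, 2, 3, 4}  [seen]
Reachable DFA states: {0}, {0, 1, 3, 4}, {0, 1, 3}, {0, 1, 2, 3, 4}, {0, 1, 2, 3}.

5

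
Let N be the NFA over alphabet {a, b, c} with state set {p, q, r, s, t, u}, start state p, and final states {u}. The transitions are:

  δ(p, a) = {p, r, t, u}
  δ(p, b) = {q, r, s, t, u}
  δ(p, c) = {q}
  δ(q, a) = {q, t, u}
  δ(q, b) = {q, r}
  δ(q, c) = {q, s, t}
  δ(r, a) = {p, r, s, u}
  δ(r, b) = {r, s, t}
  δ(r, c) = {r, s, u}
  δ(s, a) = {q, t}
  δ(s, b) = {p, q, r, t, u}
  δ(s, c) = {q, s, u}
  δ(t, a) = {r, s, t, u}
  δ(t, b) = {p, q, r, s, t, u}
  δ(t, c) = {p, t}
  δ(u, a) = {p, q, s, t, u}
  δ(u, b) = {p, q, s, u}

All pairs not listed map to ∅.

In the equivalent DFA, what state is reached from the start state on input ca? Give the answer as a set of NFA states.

Start: {p}.
δ(p,c) = {q}.
Union: {q}.
After c: {q}.
δ(q,a) = {q, t, u}.
Union: {q, t, u}.
After a: {q, t, u}.

{q, t, u}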